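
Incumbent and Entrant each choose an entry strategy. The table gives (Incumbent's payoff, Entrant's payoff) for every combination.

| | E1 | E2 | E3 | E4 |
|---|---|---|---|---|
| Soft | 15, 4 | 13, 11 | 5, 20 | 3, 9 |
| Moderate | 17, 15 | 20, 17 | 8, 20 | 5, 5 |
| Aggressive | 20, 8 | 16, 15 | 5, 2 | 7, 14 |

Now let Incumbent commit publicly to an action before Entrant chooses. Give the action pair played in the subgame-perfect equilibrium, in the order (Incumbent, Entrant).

(Aggressive, E2)

Solve by backward induction (Incumbent leads).
- Soft: Entrant compares 4, 11, 20, 9 and picks E3; Incumbent would get 5.
- Moderate: Entrant compares 15, 17, 20, 5 and picks E3; Incumbent would get 8.
- Aggressive: Entrant compares 8, 15, 2, 14 and picks E2; Incumbent would get 16.
Among 5, 8, 16, the best is 16 at Aggressive. Subgame-perfect outcome: (Aggressive, E2) with payoffs (16, 15).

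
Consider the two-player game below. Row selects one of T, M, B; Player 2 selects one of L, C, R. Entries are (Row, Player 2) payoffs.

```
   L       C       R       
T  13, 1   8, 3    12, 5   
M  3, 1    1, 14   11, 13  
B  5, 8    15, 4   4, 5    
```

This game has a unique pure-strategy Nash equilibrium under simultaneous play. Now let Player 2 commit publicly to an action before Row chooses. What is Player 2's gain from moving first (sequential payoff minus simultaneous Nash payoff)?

0

Work backward from Row's decision.
- L → Row plays T (best of 13, 3, 5); Player 2 gets 1.
- C → Row plays B (best of 8, 1, 15); Player 2 gets 4.
- R → Row plays T (best of 12, 11, 4); Player 2 gets 5.
Maximizing over 1, 4, 5, Player 2 chooses R. Subgame-perfect outcome: (T, R) with payoffs (12, 5).
Now find the simultaneous Nash equilibrium.
Row's best replies: L→T; C→B; R→T.
Player 2's best replies: T→R; M→C; B→L.
The unique mutual best reply is (T, R), giving (12, 5).
Player 2's commitment gain: 5 − 5 = 0.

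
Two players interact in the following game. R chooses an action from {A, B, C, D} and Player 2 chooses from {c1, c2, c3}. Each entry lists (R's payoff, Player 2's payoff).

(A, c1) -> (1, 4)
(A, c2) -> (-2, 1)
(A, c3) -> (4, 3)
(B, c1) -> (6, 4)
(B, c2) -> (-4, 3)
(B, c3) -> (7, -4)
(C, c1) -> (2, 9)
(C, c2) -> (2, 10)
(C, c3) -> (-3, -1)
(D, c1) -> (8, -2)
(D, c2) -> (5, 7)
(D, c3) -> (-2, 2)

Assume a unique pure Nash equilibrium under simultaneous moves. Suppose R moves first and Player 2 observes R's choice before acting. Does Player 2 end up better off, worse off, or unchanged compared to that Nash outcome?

Backward induction with R moving first.
- A: BR = c1, leader payoff 1.
- B: BR = c1, leader payoff 6.
- C: BR = c2, leader payoff 2.
- D: BR = c2, leader payoff 5.
Maximizing over 1, 6, 2, 5, R chooses B. Subgame-perfect outcome: (B, c1) with payoffs (6, 4).
For the simultaneous game, intersect best replies.
R's best replies: c1→D; c2→D; c3→B.
Player 2's best replies: A→c1; B→c1; C→c2; D→c2.
Only (D, c2) has each player best-responding; Nash payoffs (5, 7).
Player 2 earns 4 sequentially versus 7 at the Nash outcome: worse off.

worse off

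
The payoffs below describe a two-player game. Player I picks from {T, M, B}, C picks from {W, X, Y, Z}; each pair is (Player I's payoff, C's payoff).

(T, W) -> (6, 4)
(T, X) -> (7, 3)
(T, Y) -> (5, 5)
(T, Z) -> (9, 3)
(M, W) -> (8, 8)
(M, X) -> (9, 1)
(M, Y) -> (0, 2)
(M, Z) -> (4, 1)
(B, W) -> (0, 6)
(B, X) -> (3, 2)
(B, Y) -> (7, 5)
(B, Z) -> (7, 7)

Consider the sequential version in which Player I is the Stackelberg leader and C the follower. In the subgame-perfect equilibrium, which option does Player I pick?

M

C best-responds to each possible Player I move:
- T → C plays Y (best of 4, 3, 5, 3); Player I gets 5.
- M → C plays W (best of 8, 1, 2, 1); Player I gets 8.
- B → C plays Z (best of 6, 2, 5, 7); Player I gets 7.
Among 5, 8, 7, the best is 8 at M. Subgame-perfect outcome: (M, W) with payoffs (8, 8).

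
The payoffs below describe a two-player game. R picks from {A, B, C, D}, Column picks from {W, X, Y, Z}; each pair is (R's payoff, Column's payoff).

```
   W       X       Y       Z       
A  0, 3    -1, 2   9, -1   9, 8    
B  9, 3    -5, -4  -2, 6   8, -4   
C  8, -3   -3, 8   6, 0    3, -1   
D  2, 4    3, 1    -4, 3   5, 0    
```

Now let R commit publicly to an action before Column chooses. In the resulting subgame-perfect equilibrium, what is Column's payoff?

Column best-responds to each possible R move:
- A: Column compares 3, 2, -1, 8 and picks Z; R would get 9.
- B: Column compares 3, -4, 6, -4 and picks Y; R would get -2.
- C: Column compares -3, 8, 0, -1 and picks X; R would get -3.
- D: Column compares 4, 1, 3, 0 and picks W; R would get 2.
Maximizing over 9, -2, -3, 2, R chooses A. Subgame-perfect outcome: (A, Z) with payoffs (9, 8).

8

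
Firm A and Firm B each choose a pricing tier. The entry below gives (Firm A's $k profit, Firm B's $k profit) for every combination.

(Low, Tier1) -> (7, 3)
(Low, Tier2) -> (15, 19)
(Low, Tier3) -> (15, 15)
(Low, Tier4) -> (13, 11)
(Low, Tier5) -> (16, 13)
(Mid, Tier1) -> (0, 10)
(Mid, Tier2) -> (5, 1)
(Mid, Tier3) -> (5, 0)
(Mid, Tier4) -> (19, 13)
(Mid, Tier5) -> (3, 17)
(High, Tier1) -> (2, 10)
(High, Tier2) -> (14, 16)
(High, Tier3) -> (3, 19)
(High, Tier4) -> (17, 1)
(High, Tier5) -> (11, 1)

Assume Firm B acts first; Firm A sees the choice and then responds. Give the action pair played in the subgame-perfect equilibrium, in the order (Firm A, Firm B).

Solve by backward induction (Firm B leads).
- Tier1: Firm A compares 7, 0, 2 and picks Low; Firm B would get 3.
- Tier2: Firm A compares 15, 5, 14 and picks Low; Firm B would get 19.
- Tier3: Firm A compares 15, 5, 3 and picks Low; Firm B would get 15.
- Tier4: Firm A compares 13, 19, 17 and picks Mid; Firm B would get 13.
- Tier5: Firm A compares 16, 3, 11 and picks Low; Firm B would get 13.
Maximizing over 3, 19, 15, 13, 13, Firm B chooses Tier2. Subgame-perfect outcome: (Low, Tier2) with payoffs (15, 19).

(Low, Tier2)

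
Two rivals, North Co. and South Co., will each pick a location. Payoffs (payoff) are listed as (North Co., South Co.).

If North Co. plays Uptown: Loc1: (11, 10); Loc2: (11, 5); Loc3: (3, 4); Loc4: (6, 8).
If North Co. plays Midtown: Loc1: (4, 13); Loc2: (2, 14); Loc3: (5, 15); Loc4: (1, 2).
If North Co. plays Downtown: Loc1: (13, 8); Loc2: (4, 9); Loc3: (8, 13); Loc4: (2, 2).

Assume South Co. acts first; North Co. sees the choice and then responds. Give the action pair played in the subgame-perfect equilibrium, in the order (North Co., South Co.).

Solve by backward induction (South Co. leads).
- Loc1 → North Co. plays Downtown (best of 11, 4, 13); South Co. gets 8.
- Loc2 → North Co. plays Uptown (best of 11, 2, 4); South Co. gets 5.
- Loc3 → North Co. plays Downtown (best of 3, 5, 8); South Co. gets 13.
- Loc4 → North Co. plays Uptown (best of 6, 1, 2); South Co. gets 8.
Among 8, 5, 13, 8, the best is 13 at Loc3. Subgame-perfect outcome: (Downtown, Loc3) with payoffs (8, 13).

(Downtown, Loc3)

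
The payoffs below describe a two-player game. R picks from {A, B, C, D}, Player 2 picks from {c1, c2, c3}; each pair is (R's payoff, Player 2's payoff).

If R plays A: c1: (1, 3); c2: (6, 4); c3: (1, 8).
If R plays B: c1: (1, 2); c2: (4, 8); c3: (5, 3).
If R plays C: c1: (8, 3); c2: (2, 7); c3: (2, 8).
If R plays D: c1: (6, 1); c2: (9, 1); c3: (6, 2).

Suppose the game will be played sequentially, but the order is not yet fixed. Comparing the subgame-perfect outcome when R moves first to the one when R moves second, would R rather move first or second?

second

If R leads: Player 2's best replies are A→c3, B→c2, C→c3, D→c3; R's induced payoffs 1, 4, 2, 6; outcome (D, c3), payoffs (6, 2).
If Player 2 leads: R's best replies are c1→C, c2→D, c3→D; Player 2's induced payoffs 3, 1, 2; outcome (C, c1), payoffs (8, 3).
R gets 6 moving first and 8 moving second, so R prefers to move second.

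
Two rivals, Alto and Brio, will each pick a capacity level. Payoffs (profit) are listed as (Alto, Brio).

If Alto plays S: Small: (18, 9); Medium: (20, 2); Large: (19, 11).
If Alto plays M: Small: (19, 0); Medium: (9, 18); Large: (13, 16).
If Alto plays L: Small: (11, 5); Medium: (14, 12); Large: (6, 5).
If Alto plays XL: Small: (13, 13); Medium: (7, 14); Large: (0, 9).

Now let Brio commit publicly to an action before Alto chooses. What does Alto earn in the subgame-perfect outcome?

Backward induction with Brio moving first.
- Small: BR = M, leader payoff 0.
- Medium: BR = S, leader payoff 2.
- Large: BR = S, leader payoff 11.
Brio's induced payoffs are 0, 2, 11, so Brio commits to Large. Subgame-perfect outcome: (S, Large) with payoffs (19, 11).

19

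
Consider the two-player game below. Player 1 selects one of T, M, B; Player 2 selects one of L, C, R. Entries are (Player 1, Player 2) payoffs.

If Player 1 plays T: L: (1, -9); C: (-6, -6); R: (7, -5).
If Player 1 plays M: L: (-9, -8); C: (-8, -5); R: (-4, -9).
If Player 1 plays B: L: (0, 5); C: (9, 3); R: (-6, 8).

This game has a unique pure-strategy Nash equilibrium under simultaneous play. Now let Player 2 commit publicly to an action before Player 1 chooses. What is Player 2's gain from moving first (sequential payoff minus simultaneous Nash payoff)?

Player 1 best-responds to each possible Player 2 move:
- L → Player 1 plays T (best of 1, -9, 0); Player 2 gets -9.
- C → Player 1 plays B (best of -6, -8, 9); Player 2 gets 3.
- R → Player 1 plays T (best of 7, -4, -6); Player 2 gets -5.
Among -9, 3, -5, the best is 3 at C. Subgame-perfect outcome: (B, C) with payoffs (9, 3).
For the simultaneous game, intersect best replies.
Player 1's best replies: L→T; C→B; R→T.
Player 2's best replies: T→R; M→C; B→R.
Only (T, R) has each player best-responding; Nash payoffs (7, -5).
Player 2's commitment gain: 3 − -5 = 8.

8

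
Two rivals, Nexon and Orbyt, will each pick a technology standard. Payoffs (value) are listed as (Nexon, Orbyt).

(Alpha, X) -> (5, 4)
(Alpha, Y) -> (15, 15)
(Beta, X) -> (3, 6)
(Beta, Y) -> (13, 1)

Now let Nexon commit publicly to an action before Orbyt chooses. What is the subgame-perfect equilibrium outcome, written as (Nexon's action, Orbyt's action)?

(Alpha, Y)

Orbyt best-responds to each possible Nexon move:
- Alpha → Orbyt plays Y (best of 4, 15); Nexon gets 15.
- Beta → Orbyt plays X (best of 6, 1); Nexon gets 3.
Among 15, 3, the best is 15 at Alpha. Subgame-perfect outcome: (Alpha, Y) with payoffs (15, 15).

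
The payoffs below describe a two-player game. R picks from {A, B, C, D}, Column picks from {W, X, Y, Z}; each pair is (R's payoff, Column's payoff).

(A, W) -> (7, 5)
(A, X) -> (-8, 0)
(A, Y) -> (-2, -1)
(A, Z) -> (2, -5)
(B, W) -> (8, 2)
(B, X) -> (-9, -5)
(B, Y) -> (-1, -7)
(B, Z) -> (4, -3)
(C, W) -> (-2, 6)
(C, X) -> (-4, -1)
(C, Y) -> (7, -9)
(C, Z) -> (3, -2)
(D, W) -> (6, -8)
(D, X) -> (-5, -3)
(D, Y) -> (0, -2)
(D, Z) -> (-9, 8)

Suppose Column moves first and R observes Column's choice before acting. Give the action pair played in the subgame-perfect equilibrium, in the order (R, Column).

R best-responds to each possible Column move:
- W: R compares 7, 8, -2, 6 and picks B; Column would get 2.
- X: R compares -8, -9, -4, -5 and picks C; Column would get -1.
- Y: R compares -2, -1, 7, 0 and picks C; Column would get -9.
- Z: R compares 2, 4, 3, -9 and picks B; Column would get -3.
Among 2, -1, -9, -3, the best is 2 at W. Subgame-perfect outcome: (B, W) with payoffs (8, 2).

(B, W)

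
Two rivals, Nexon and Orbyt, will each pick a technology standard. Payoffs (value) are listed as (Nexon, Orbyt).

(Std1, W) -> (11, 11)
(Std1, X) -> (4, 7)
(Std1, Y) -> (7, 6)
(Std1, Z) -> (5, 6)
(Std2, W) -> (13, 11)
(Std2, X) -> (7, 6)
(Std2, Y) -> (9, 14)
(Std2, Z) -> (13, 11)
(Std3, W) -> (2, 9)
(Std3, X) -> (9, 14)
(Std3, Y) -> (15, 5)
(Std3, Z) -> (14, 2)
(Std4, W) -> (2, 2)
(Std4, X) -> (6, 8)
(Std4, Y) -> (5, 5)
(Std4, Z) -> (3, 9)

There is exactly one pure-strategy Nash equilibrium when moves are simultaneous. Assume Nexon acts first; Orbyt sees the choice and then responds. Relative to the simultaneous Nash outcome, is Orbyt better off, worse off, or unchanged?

worse off

Work backward from Orbyt's decision.
- Std1: BR = W, leader payoff 11.
- Std2: BR = Y, leader payoff 9.
- Std3: BR = X, leader payoff 9.
- Std4: BR = Z, leader payoff 3.
Nexon's induced payoffs are 11, 9, 9, 3, so Nexon commits to Std1. Subgame-perfect outcome: (Std1, W) with payoffs (11, 11).
Under simultaneous play:
Nexon's best replies: W→Std2; X→Std3; Y→Std3; Z→Std3.
Orbyt's best replies: Std1→W; Std2→Y; Std3→X; Std4→Z.
Only (Std3, X) has each player best-responding; Nash payoffs (9, 14).
Orbyt earns 11 sequentially versus 14 at the Nash outcome: worse off.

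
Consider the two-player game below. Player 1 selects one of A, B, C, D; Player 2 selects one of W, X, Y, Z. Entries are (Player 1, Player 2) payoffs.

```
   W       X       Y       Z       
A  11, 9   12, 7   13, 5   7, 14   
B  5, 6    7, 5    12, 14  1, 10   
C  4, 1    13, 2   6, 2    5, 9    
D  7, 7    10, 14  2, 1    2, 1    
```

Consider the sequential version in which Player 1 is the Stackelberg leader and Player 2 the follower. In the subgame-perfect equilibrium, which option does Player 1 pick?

B

Solve by backward induction (Player 1 leads).
- A: Player 2 compares 9, 7, 5, 14 and picks Z; Player 1 would get 7.
- B: Player 2 compares 6, 5, 14, 10 and picks Y; Player 1 would get 12.
- C: Player 2 compares 1, 2, 2, 9 and picks Z; Player 1 would get 5.
- D: Player 2 compares 7, 14, 1, 1 and picks X; Player 1 would get 10.
Among 7, 12, 5, 10, the best is 12 at B. Subgame-perfect outcome: (B, Y) with payoffs (12, 14).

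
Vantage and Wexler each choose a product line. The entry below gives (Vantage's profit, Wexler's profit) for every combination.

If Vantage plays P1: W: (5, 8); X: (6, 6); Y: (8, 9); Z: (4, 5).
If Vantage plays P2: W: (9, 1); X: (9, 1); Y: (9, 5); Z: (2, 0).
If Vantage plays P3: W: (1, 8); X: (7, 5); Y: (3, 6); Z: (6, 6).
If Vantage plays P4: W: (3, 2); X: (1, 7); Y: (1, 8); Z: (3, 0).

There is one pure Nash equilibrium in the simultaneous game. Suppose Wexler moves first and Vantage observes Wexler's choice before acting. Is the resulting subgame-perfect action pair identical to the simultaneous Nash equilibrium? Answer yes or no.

no

Backward induction with Wexler moving first.
- W: Vantage compares 5, 9, 1, 3 and picks P2; Wexler would get 1.
- X: Vantage compares 6, 9, 7, 1 and picks P2; Wexler would get 1.
- Y: Vantage compares 8, 9, 3, 1 and picks P2; Wexler would get 5.
- Z: Vantage compares 4, 2, 6, 3 and picks P3; Wexler would get 6.
Maximizing over 1, 1, 5, 6, Wexler chooses Z. Subgame-perfect outcome: (P3, Z) with payoffs (6, 6).
Now find the simultaneous Nash equilibrium.
Vantage's best replies: W→P2; X→P2; Y→P2; Z→P3.
Wexler's best replies: P1→Y; P2→Y; P3→W; P4→Y.
Only (P2, Y) has each player best-responding; Nash payoffs (9, 5).
Sequential outcome (P3, Z) differs from the Nash profile (P2, Y).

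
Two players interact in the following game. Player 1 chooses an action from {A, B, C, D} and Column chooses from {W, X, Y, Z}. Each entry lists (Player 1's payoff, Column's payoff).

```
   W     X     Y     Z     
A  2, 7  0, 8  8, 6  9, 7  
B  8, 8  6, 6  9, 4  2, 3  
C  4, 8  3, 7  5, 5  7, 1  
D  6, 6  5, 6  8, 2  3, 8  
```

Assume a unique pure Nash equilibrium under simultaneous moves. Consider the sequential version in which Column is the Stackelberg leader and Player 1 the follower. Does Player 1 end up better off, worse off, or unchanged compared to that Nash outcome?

Backward induction with Column moving first.
- W: BR = B, leader payoff 8.
- X: BR = B, leader payoff 6.
- Y: BR = B, leader payoff 4.
- Z: BR = A, leader payoff 7.
Maximizing over 8, 6, 4, 7, Column chooses W. Subgame-perfect outcome: (B, W) with payoffs (8, 8).
Under simultaneous play:
Player 1's best replies: W→B; X→B; Y→B; Z→A.
Column's best replies: A→X; B→W; C→W; D→Z.
The unique mutual best reply is (B, W), giving (8, 8).
Player 1 earns 8 sequentially versus 8 at the Nash outcome: unchanged.

unchanged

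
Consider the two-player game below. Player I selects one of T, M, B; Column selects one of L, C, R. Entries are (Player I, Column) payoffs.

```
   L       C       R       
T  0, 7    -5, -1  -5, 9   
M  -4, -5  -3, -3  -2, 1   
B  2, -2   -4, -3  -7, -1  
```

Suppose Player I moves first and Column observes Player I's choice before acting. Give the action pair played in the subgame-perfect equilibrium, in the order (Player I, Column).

Work backward from Column's decision.
- T: Column compares 7, -1, 9 and picks R; Player I would get -5.
- M: Column compares -5, -3, 1 and picks R; Player I would get -2.
- B: Column compares -2, -3, -1 and picks R; Player I would get -7.
Player I's induced payoffs are -5, -2, -7, so Player I commits to M. Subgame-perfect outcome: (M, R) with payoffs (-2, 1).

(M, R)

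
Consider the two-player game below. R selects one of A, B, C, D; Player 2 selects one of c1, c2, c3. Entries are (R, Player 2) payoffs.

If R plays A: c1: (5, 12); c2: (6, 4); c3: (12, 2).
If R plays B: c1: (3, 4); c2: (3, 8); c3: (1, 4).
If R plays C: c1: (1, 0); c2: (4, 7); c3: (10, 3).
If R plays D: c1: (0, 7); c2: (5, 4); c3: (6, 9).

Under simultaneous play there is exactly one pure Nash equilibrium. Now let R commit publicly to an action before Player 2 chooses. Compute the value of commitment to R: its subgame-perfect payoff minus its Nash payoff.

Solve by backward induction (R leads).
- A: Player 2 compares 12, 4, 2 and picks c1; R would get 5.
- B: Player 2 compares 4, 8, 4 and picks c2; R would get 3.
- C: Player 2 compares 0, 7, 3 and picks c2; R would get 4.
- D: Player 2 compares 7, 4, 9 and picks c3; R would get 6.
R's induced payoffs are 5, 3, 4, 6, so R commits to D. Subgame-perfect outcome: (D, c3) with payoffs (6, 9).
For the simultaneous game, intersect best replies.
R's best replies: c1→A; c2→A; c3→A.
Player 2's best replies: A→c1; B→c2; C→c2; D→c3.
Only (A, c1) has each player best-responding; Nash payoffs (5, 12).
R's commitment gain: 6 − 5 = 1.

1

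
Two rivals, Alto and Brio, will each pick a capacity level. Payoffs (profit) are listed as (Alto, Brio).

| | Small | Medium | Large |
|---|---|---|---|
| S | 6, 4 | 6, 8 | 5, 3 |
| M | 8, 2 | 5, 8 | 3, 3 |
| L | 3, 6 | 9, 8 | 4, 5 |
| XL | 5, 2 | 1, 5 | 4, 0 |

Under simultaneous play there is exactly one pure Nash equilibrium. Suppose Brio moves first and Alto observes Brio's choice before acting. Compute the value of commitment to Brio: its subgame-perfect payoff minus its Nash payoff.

Solve by backward induction (Brio leads).
- Small → Alto plays M (best of 6, 8, 3, 5); Brio gets 2.
- Medium → Alto plays L (best of 6, 5, 9, 1); Brio gets 8.
- Large → Alto plays S (best of 5, 3, 4, 4); Brio gets 3.
Maximizing over 2, 8, 3, Brio chooses Medium. Subgame-perfect outcome: (L, Medium) with payoffs (9, 8).
Now find the simultaneous Nash equilibrium.
Alto's best replies: Small→M; Medium→L; Large→S.
Brio's best replies: S→Medium; M→Medium; L→Medium; XL→Medium.
The unique mutual best reply is (L, Medium), giving (9, 8).
Brio's commitment gain: 8 − 8 = 0.

0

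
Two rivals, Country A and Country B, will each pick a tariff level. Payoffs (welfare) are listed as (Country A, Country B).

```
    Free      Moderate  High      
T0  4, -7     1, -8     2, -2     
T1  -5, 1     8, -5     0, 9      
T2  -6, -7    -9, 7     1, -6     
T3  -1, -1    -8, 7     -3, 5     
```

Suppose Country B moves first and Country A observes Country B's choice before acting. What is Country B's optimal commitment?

High

Country A best-responds to each possible Country B move:
- Free: BR = T0, leader payoff -7.
- Moderate: BR = T1, leader payoff -5.
- High: BR = T0, leader payoff -2.
Maximizing over -7, -5, -2, Country B chooses High. Subgame-perfect outcome: (T0, High) with payoffs (2, -2).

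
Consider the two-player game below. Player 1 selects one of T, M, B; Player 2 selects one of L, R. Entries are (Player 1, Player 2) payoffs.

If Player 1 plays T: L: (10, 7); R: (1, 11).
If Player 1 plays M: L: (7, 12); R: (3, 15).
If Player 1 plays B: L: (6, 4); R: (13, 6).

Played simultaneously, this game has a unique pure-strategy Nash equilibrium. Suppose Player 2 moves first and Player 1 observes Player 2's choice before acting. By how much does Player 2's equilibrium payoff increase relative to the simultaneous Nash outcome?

1

Work backward from Player 1's decision.
- L: BR = T, leader payoff 7.
- R: BR = B, leader payoff 6.
Among 7, 6, the best is 7 at L. Subgame-perfect outcome: (T, L) with payoffs (10, 7).
Under simultaneous play:
Player 1's best replies: L→T; R→B.
Player 2's best replies: T→R; M→R; B→R.
Only (B, R) has each player best-responding; Nash payoffs (13, 6).
Player 2's commitment gain: 7 − 6 = 1.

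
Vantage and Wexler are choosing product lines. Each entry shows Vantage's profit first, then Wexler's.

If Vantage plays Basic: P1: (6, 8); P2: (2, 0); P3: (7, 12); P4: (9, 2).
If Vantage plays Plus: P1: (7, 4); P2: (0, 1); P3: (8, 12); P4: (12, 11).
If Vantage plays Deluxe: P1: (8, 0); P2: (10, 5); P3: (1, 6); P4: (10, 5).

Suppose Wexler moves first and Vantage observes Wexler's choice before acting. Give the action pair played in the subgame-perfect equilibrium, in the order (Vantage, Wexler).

Backward induction with Wexler moving first.
- P1: BR = Deluxe, leader payoff 0.
- P2: BR = Deluxe, leader payoff 5.
- P3: BR = Plus, leader payoff 12.
- P4: BR = Plus, leader payoff 11.
Maximizing over 0, 5, 12, 11, Wexler chooses P3. Subgame-perfect outcome: (Plus, P3) with payoffs (8, 12).

(Plus, P3)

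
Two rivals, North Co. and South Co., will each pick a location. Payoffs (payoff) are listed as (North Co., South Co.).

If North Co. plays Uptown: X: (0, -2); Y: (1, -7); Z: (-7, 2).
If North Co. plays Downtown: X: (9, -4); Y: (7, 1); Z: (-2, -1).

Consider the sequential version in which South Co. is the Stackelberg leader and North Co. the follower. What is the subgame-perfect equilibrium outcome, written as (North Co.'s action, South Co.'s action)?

North Co. best-responds to each possible South Co. move:
- X → North Co. plays Downtown (best of 0, 9); South Co. gets -4.
- Y → North Co. plays Downtown (best of 1, 7); South Co. gets 1.
- Z → North Co. plays Downtown (best of -7, -2); South Co. gets -1.
Maximizing over -4, 1, -1, South Co. chooses Y. Subgame-perfect outcome: (Downtown, Y) with payoffs (7, 1).

(Downtown, Y)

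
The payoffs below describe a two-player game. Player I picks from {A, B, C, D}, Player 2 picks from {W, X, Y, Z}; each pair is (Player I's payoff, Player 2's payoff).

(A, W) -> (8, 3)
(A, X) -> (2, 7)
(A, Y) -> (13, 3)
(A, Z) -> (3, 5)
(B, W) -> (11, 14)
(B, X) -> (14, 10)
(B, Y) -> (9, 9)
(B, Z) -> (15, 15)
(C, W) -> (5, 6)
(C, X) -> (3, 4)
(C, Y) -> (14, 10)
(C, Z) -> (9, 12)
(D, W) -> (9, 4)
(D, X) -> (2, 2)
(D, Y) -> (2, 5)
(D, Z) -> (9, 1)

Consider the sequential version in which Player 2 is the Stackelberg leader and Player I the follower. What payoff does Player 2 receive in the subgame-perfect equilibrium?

Player I best-responds to each possible Player 2 move:
- W: BR = B, leader payoff 14.
- X: BR = B, leader payoff 10.
- Y: BR = C, leader payoff 10.
- Z: BR = B, leader payoff 15.
Among 14, 10, 10, 15, the best is 15 at Z. Subgame-perfect outcome: (B, Z) with payoffs (15, 15).

15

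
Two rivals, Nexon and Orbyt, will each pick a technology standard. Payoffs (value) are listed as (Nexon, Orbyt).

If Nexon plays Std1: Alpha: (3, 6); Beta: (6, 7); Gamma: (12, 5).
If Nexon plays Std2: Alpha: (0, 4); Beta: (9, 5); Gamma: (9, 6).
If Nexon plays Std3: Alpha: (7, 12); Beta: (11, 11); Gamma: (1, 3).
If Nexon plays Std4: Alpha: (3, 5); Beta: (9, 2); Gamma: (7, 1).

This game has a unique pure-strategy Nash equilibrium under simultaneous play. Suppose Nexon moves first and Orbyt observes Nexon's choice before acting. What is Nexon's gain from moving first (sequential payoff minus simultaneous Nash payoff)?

Orbyt best-responds to each possible Nexon move:
- Std1 → Orbyt plays Beta (best of 6, 7, 5); Nexon gets 6.
- Std2 → Orbyt plays Gamma (best of 4, 5, 6); Nexon gets 9.
- Std3 → Orbyt plays Alpha (best of 12, 11, 3); Nexon gets 7.
- Std4 → Orbyt plays Alpha (best of 5, 2, 1); Nexon gets 3.
Among 6, 9, 7, 3, the best is 9 at Std2. Subgame-perfect outcome: (Std2, Gamma) with payoffs (9, 6).
Under simultaneous play:
Nexon's best replies: Alpha→Std3; Beta→Std3; Gamma→Std1.
Orbyt's best replies: Std1→Beta; Std2→Gamma; Std3→Alpha; Std4→Alpha.
Only (Std3, Alpha) has each player best-responding; Nash payoffs (7, 12).
Nexon's commitment gain: 9 − 7 = 2.

2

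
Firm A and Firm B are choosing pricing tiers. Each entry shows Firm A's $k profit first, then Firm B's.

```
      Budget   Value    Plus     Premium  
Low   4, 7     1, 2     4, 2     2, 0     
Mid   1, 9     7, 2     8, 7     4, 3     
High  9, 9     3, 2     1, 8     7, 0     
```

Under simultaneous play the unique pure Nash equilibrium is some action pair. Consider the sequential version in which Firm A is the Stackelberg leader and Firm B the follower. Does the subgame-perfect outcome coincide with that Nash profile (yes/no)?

yes

Firm B best-responds to each possible Firm A move:
- Low: Firm B compares 7, 2, 2, 0 and picks Budget; Firm A would get 4.
- Mid: Firm B compares 9, 2, 7, 3 and picks Budget; Firm A would get 1.
- High: Firm B compares 9, 2, 8, 0 and picks Budget; Firm A would get 9.
Among 4, 1, 9, the best is 9 at High. Subgame-perfect outcome: (High, Budget) with payoffs (9, 9).
For the simultaneous game, intersect best replies.
Firm A's best replies: Budget→High; Value→Mid; Plus→Mid; Premium→High.
Firm B's best replies: Low→Budget; Mid→Budget; High→Budget.
The unique mutual best reply is (High, Budget), giving (9, 9).
Sequential outcome (High, Budget) coincides with the Nash profile (High, Budget).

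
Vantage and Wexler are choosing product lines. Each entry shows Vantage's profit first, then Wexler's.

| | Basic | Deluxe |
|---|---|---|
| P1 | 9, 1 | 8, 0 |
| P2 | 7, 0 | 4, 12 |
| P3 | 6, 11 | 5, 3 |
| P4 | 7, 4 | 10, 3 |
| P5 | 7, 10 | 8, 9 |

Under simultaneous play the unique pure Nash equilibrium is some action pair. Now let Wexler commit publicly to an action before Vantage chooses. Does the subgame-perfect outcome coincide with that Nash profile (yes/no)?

Backward induction with Wexler moving first.
- Basic: Vantage compares 9, 7, 6, 7, 7 and picks P1; Wexler would get 1.
- Deluxe: Vantage compares 8, 4, 5, 10, 8 and picks P4; Wexler would get 3.
Among 1, 3, the best is 3 at Deluxe. Subgame-perfect outcome: (P4, Deluxe) with payoffs (10, 3).
For the simultaneous game, intersect best replies.
Vantage's best replies: Basic→P1; Deluxe→P4.
Wexler's best replies: P1→Basic; P2→Deluxe; P3→Basic; P4→Basic; P5→Basic.
Only (P1, Basic) has each player best-responding; Nash payoffs (9, 1).
Sequential outcome (P4, Deluxe) differs from the Nash profile (P1, Basic).

no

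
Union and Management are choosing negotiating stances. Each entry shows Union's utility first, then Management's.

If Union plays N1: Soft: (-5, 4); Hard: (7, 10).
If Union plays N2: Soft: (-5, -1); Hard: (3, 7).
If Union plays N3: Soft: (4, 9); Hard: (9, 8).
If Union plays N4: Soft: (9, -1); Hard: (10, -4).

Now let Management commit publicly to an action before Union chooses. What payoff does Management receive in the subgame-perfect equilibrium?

Backward induction with Management moving first.
- Soft → Union plays N4 (best of -5, -5, 4, 9); Management gets -1.
- Hard → Union plays N4 (best of 7, 3, 9, 10); Management gets -4.
Maximizing over -1, -4, Management chooses Soft. Subgame-perfect outcome: (N4, Soft) with payoffs (9, -1).

-1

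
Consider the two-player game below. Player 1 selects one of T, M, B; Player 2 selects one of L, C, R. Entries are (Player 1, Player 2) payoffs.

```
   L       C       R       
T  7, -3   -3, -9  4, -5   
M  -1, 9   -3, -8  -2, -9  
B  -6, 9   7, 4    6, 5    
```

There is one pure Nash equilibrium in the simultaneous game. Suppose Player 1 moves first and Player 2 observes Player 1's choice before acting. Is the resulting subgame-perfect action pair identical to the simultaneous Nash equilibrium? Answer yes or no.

Player 2 best-responds to each possible Player 1 move:
- T: BR = L, leader payoff 7.
- M: BR = L, leader payoff -1.
- B: BR = L, leader payoff -6.
Among 7, -1, -6, the best is 7 at T. Subgame-perfect outcome: (T, L) with payoffs (7, -3).
Under simultaneous play:
Player 1's best replies: L→T; C→B; R→B.
Player 2's best replies: T→L; M→L; B→L.
Only (T, L) has each player best-responding; Nash payoffs (7, -3).
Sequential outcome (T, L) coincides with the Nash profile (T, L).

yes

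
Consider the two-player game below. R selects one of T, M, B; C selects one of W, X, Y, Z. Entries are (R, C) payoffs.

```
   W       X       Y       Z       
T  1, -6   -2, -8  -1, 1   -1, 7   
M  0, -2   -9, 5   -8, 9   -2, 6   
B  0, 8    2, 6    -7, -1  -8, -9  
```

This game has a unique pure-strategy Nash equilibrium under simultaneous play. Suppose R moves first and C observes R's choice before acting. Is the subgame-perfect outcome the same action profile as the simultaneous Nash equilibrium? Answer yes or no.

Backward induction with R moving first.
- T: C compares -6, -8, 1, 7 and picks Z; R would get -1.
- M: C compares -2, 5, 9, 6 and picks Y; R would get -8.
- B: C compares 8, 6, -1, -9 and picks W; R would get 0.
Among -1, -8, 0, the best is 0 at B. Subgame-perfect outcome: (B, W) with payoffs (0, 8).
Under simultaneous play:
R's best replies: W→T; X→B; Y→T; Z→T.
C's best replies: T→Z; M→Y; B→W.
The unique mutual best reply is (T, Z), giving (-1, 7).
Sequential outcome (B, W) differs from the Nash profile (T, Z).

no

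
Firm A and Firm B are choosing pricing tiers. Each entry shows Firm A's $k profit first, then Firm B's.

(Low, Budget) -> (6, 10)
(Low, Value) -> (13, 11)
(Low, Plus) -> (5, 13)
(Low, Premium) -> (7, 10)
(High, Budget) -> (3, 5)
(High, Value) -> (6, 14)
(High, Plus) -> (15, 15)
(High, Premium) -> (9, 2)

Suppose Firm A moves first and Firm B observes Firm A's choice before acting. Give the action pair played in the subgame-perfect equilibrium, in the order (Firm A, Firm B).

(High, Plus)

Firm B best-responds to each possible Firm A move:
- Low: BR = Plus, leader payoff 5.
- High: BR = Plus, leader payoff 15.
Firm A's induced payoffs are 5, 15, so Firm A commits to High. Subgame-perfect outcome: (High, Plus) with payoffs (15, 15).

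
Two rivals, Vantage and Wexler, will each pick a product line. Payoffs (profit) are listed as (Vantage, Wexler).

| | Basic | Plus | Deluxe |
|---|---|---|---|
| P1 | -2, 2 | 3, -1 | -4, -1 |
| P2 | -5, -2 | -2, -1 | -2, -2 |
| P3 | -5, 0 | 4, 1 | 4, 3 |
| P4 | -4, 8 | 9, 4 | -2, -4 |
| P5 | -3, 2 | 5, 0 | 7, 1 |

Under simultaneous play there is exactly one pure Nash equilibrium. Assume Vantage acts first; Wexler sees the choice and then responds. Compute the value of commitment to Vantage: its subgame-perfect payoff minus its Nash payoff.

6

Wexler best-responds to each possible Vantage move:
- P1: Wexler compares 2, -1, -1 and picks Basic; Vantage would get -2.
- P2: Wexler compares -2, -1, -2 and picks Plus; Vantage would get -2.
- P3: Wexler compares 0, 1, 3 and picks Deluxe; Vantage would get 4.
- P4: Wexler compares 8, 4, -4 and picks Basic; Vantage would get -4.
- P5: Wexler compares 2, 0, 1 and picks Basic; Vantage would get -3.
Maximizing over -2, -2, 4, -4, -3, Vantage chooses P3. Subgame-perfect outcome: (P3, Deluxe) with payoffs (4, 3).
For the simultaneous game, intersect best replies.
Vantage's best replies: Basic→P1; Plus→P4; Deluxe→P5.
Wexler's best replies: P1→Basic; P2→Plus; P3→Deluxe; P4→Basic; P5→Basic.
Only (P1, Basic) has each player best-responding; Nash payoffs (-2, 2).
Vantage's commitment gain: 4 − -2 = 6.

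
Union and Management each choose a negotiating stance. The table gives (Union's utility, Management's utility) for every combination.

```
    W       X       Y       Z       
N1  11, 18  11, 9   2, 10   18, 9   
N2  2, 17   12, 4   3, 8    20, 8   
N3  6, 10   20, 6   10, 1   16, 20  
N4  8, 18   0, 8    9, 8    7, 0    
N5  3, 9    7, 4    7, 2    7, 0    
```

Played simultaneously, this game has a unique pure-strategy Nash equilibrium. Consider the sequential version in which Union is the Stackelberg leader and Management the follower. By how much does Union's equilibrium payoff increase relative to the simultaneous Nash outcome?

5

Work backward from Management's decision.
- N1: BR = W, leader payoff 11.
- N2: BR = W, leader payoff 2.
- N3: BR = Z, leader payoff 16.
- N4: BR = W, leader payoff 8.
- N5: BR = W, leader payoff 3.
Among 11, 2, 16, 8, 3, the best is 16 at N3. Subgame-perfect outcome: (N3, Z) with payoffs (16, 20).
Under simultaneous play:
Union's best replies: W→N1; X→N3; Y→N3; Z→N2.
Management's best replies: N1→W; N2→W; N3→Z; N4→W; N5→W.
The unique mutual best reply is (N1, W), giving (11, 18).
Union's commitment gain: 16 − 11 = 5.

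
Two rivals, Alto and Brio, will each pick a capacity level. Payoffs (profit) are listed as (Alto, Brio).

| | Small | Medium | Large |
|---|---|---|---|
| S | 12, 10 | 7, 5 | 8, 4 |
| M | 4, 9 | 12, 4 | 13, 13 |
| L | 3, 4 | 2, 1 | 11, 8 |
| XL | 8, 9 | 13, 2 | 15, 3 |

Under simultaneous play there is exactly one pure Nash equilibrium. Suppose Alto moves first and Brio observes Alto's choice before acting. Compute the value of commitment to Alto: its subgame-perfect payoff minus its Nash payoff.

1

Brio best-responds to each possible Alto move:
- S → Brio plays Small (best of 10, 5, 4); Alto gets 12.
- M → Brio plays Large (best of 9, 4, 13); Alto gets 13.
- L → Brio plays Large (best of 4, 1, 8); Alto gets 11.
- XL → Brio plays Small (best of 9, 2, 3); Alto gets 8.
Maximizing over 12, 13, 11, 8, Alto chooses M. Subgame-perfect outcome: (M, Large) with payoffs (13, 13).
Now find the simultaneous Nash equilibrium.
Alto's best replies: Small→S; Medium→XL; Large→XL.
Brio's best replies: S→Small; M→Large; L→Large; XL→Small.
Only (S, Small) has each player best-responding; Nash payoffs (12, 10).
Alto's commitment gain: 13 − 12 = 1.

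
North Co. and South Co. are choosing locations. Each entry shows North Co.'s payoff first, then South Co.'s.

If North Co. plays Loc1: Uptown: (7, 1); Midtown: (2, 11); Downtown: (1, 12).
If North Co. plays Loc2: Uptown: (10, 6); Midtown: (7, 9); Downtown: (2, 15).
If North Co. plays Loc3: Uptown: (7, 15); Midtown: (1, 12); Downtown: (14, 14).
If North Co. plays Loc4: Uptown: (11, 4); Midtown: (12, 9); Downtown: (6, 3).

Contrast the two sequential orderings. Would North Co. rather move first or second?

If North Co. leads: South Co.'s best replies are Loc1→Downtown, Loc2→Downtown, Loc3→Uptown, Loc4→Midtown; North Co.'s induced payoffs 1, 2, 7, 12; outcome (Loc4, Midtown), payoffs (12, 9).
If South Co. leads: North Co.'s best replies are Uptown→Loc4, Midtown→Loc4, Downtown→Loc3; South Co.'s induced payoffs 4, 9, 14; outcome (Loc3, Downtown), payoffs (14, 14).
North Co. gets 12 moving first and 14 moving second, so North Co. prefers to move second.

second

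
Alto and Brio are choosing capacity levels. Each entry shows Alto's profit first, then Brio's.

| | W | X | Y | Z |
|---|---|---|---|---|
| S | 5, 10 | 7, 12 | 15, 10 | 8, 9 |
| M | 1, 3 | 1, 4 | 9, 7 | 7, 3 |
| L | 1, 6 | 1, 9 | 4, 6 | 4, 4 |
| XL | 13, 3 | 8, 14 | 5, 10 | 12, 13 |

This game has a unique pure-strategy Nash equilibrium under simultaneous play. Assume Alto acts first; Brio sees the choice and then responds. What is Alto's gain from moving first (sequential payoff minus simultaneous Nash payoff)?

Solve by backward induction (Alto leads).
- S: Brio compares 10, 12, 10, 9 and picks X; Alto would get 7.
- M: Brio compares 3, 4, 7, 3 and picks Y; Alto would get 9.
- L: Brio compares 6, 9, 6, 4 and picks X; Alto would get 1.
- XL: Brio compares 3, 14, 10, 13 and picks X; Alto would get 8.
Among 7, 9, 1, 8, the best is 9 at M. Subgame-perfect outcome: (M, Y) with payoffs (9, 7).
Under simultaneous play:
Alto's best replies: W→XL; X→XL; Y→S; Z→XL.
Brio's best replies: S→X; M→Y; L→X; XL→X.
The unique mutual best reply is (XL, X), giving (8, 14).
Alto's commitment gain: 9 − 8 = 1.

1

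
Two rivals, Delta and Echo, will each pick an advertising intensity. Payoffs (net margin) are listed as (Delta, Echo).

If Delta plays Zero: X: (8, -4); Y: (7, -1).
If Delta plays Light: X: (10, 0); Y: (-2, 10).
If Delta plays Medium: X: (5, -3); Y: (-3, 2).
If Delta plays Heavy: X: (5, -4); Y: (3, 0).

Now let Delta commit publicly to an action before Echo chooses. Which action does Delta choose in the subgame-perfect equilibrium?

Zero

Backward induction with Delta moving first.
- Zero: Echo compares -4, -1 and picks Y; Delta would get 7.
- Light: Echo compares 0, 10 and picks Y; Delta would get -2.
- Medium: Echo compares -3, 2 and picks Y; Delta would get -3.
- Heavy: Echo compares -4, 0 and picks Y; Delta would get 3.
Delta's induced payoffs are 7, -2, -3, 3, so Delta commits to Zero. Subgame-perfect outcome: (Zero, Y) with payoffs (7, -1).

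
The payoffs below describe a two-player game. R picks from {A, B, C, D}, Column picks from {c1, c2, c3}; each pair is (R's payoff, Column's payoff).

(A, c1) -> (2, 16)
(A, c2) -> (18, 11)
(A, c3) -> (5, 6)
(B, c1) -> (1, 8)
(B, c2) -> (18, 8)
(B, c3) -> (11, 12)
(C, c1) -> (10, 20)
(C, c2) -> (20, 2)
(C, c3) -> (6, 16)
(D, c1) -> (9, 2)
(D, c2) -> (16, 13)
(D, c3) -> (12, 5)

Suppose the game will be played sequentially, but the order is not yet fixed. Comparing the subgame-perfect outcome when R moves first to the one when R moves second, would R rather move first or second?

first

If R leads: Column's best replies are A→c1, B→c3, C→c1, D→c2; R's induced payoffs 2, 11, 10, 16; outcome (D, c2), payoffs (16, 13).
If Column leads: R's best replies are c1→C, c2→C, c3→D; Column's induced payoffs 20, 2, 5; outcome (C, c1), payoffs (10, 20).
R gets 16 moving first and 10 moving second, so R prefers to move first.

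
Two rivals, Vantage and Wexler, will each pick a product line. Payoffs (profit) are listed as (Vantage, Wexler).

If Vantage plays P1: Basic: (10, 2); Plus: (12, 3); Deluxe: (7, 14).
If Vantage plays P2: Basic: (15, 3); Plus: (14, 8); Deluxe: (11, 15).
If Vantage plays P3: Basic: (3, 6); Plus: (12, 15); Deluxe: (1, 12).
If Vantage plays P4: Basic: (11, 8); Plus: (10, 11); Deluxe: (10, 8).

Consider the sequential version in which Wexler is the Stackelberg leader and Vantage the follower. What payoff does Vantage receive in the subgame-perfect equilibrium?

Work backward from Vantage's decision.
- Basic: Vantage compares 10, 15, 3, 11 and picks P2; Wexler would get 3.
- Plus: Vantage compares 12, 14, 12, 10 and picks P2; Wexler would get 8.
- Deluxe: Vantage compares 7, 11, 1, 10 and picks P2; Wexler would get 15.
Among 3, 8, 15, the best is 15 at Deluxe. Subgame-perfect outcome: (P2, Deluxe) with payoffs (11, 15).

11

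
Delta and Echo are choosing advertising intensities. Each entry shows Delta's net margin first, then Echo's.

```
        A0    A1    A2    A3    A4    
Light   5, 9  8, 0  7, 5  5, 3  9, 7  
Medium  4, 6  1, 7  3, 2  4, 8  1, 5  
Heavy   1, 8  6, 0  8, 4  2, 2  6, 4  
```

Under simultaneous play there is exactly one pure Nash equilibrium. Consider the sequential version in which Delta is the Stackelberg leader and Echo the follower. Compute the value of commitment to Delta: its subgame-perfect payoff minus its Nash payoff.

0

Solve by backward induction (Delta leads).
- Light: BR = A0, leader payoff 5.
- Medium: BR = A3, leader payoff 4.
- Heavy: BR = A0, leader payoff 1.
Delta's induced payoffs are 5, 4, 1, so Delta commits to Light. Subgame-perfect outcome: (Light, A0) with payoffs (5, 9).
Under simultaneous play:
Delta's best replies: A0→Light; A1→Light; A2→Heavy; A3→Light; A4→Light.
Echo's best replies: Light→A0; Medium→A3; Heavy→A0.
Only (Light, A0) has each player best-responding; Nash payoffs (5, 9).
Delta's commitment gain: 5 − 5 = 0.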